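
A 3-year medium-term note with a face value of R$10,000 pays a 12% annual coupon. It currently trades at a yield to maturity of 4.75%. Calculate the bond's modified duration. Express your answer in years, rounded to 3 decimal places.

Periodic yield y = 0.0475. First find Macaulay duration:
  t   CF        PV=CF/(1+0.0475)^t    t·PV
  1     1,200.00     1,145.5847     1,145.5847
  2     1,200.00     1,093.6370     2,187.2739
  3    11,200.00     9,744.4185    29,233.2555
  Σ                 11,983.6402    32,566.1142
P = 11,983.6402; Macaulay duration = 32,566.1142 / 11,983.6402 = 2.71755 years.
Modified duration = D_Mac / (1 + y) = 2.71755 / 1.0475 = 2.59432 years.

2.594 years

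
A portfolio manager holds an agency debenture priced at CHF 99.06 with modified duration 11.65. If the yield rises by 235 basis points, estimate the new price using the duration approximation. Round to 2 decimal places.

CHF 71.94

Duration approximation: ΔP/P ≈ -D_mod · Δy = -11.65 × (+0.0235) = -0.273775.
New price ≈ 99.06 × (1 - 0.273775) = 71.9398485.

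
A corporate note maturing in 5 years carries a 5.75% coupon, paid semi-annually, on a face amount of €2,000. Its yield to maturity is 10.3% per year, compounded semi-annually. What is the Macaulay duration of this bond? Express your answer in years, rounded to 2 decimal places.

4.34 years

Periodic yield y = 0.0515. Discount each cash flow and weight by its period:
  t   CF        PV=CF/(1+0.0515)^t    t·PV
  1        57.50        54.6838        54.6838
  2        57.50        52.0055       104.0110
  3        57.50        49.4584       148.3752
  4        57.50        47.0360       188.1442
  5        57.50        44.7323       223.6616
  6        57.50        42.5414       255.2486
  7        57.50        40.4579       283.2050
  8        57.50        38.4763       307.8106
  9        57.50        36.5918       329.3266
  10    2,057.50     1,245.2228    12,452.2283
  Σ                  1,651.2063    14,346.6949
Price P = Σ PV = 1,651.2063.
Macaulay duration = Σ(t·PV) / P = 14,346.6949 / 1,651.2063 = 8.68861 half-year periods.
In years: 8.68861 / 2 = 4.34431 years.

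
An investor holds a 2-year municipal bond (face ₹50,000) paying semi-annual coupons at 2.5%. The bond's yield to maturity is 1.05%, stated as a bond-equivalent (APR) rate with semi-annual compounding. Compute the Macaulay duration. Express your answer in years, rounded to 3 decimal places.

Periodic yield y = 0.00525. Discount each cash flow and weight by its period:
  t   CF        PV=CF/(1+0.00525)^t    t·PV
  1       625.00       621.7359       621.7359
  2       625.00       618.4888     1,236.9776
  3       625.00       615.2587     1,845.7761
  4    50,625.00    49,575.6833   198,302.7334
  Σ                 51,431.1668   202,007.2230
Price P = Σ PV = 51,431.1668.
Macaulay duration = Σ(t·PV) / P = 202,007.2230 / 51,431.1668 = 3.92772 half-year periods.
In years: 3.92772 / 2 = 1.96386 years.

1.964 years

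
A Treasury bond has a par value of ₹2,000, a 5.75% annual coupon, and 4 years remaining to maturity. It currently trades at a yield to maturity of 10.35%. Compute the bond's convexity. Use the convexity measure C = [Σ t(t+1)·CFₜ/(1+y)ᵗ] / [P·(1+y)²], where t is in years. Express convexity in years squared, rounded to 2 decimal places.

With y = 0.1035:
  t   CF        PV=CF/(1+0.1035)^t    t·PV        t(t+1)·PV
  1       115.00       104.2139       104.2139         208.4277
  2       115.00        94.4394       188.8788         566.6363
  3       115.00        85.5817       256.7451       1,026.9802
  4     2,115.00     1,426.3333     5,705.3332      28,526.6660
  Σ                  1,710.5682     6,255.1709      30,328.7103
P = 1,710.5682.
Convexity = Σ t(t+1)·PV / [P·(1+y)²] = 30,328.7103 / (1,710.5682 × 1.217712) = 14.56025.

14.56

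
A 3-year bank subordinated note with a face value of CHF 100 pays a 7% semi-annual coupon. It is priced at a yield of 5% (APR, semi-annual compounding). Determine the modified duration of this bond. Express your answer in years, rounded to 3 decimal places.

Periodic yield y = 0.025. First find Macaulay duration:
  t   CF        PV=CF/(1+0.025)^t    t·PV
  1         3.50         3.4146         3.4146
  2         3.50         3.3314         6.6627
  3         3.50         3.2501         9.7503
  4         3.50         3.1708        12.6833
  5         3.50         3.0935        15.4675
  6       103.50        89.2477       535.4864
  Σ                    105.5081       583.4647
P = 105.5081; Macaulay duration = 583.4647 / 105.5081 = 5.53005 half-year periods = 2.76502 years.
Modified duration = D_Mac / (1 + y) = 2.76502 / 1.025 = 2.69758 years.

2.698 years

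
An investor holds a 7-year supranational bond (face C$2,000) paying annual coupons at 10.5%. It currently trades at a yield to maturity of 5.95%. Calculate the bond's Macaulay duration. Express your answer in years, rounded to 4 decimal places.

5.4878 years

Periodic yield y = 0.0595. Discount each cash flow and weight by its year:
  t   CF        PV=CF/(1+0.0595)^t    t·PV
  1       210.00       198.2067       198.2067
  2       210.00       187.0757       374.1514
  3       210.00       176.5698       529.7094
  4       210.00       166.6539       666.6156
  5       210.00       157.2948       786.4742
  6       210.00       148.4614       890.7684
  7     2,210.00     1,474.6384    10,322.4690
  Σ                  2,508.9007    13,768.3946
Price P = Σ PV = 2,508.9007.
Macaulay duration = Σ(t·PV) / P = 13,768.3946 / 2,508.9007 = 5.48782 years.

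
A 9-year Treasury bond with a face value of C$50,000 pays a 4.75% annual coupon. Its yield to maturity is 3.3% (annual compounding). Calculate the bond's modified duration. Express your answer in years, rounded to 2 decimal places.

Periodic yield y = 0.033. First find Macaulay duration:
  t   CF        PV=CF/(1+0.033)^t    t·PV
  1     2,375.00     2,299.1288     2,299.1288
  2     2,375.00     2,225.6813     4,451.3625
  3     2,375.00     2,154.5801     6,463.7404
  4     2,375.00     2,085.7504     8,343.0015
  5     2,375.00     2,019.1194    10,095.5971
  6     2,375.00     1,954.6171    11,727.7024
  7     2,375.00     1,892.1753    13,245.2269
  8     2,375.00     1,831.7282    14,653.8259
  9    52,375.00    39,103.9962   351,935.9660
  Σ                 55,566.7767   423,215.5515
P = 55,566.7767; Macaulay duration = 423,215.5515 / 55,566.7767 = 7.61634 years.
Modified duration = D_Mac / (1 + y) = 7.61634 / 1.033 = 7.37303 years.

7.37 years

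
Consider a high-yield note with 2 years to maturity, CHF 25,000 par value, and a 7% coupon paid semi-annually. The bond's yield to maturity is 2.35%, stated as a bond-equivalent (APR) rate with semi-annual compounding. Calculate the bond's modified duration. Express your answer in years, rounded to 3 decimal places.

1.883 years

Periodic yield y = 0.01175. First find Macaulay duration:
  t   CF        PV=CF/(1+0.01175)^t    t·PV
  1       875.00       864.8382       864.8382
  2       875.00       854.7943     1,709.5886
  3       875.00       844.8671     2,534.6014
  4    25,875.00    24,693.7761    98,775.1044
  Σ                 27,258.2757   103,884.1326
P = 27,258.2757; Macaulay duration = 103,884.1326 / 27,258.2757 = 3.81110 half-year periods = 1.90555 years.
Modified duration = D_Mac / (1 + y) = 1.90555 / 1.01175 = 1.88342 years.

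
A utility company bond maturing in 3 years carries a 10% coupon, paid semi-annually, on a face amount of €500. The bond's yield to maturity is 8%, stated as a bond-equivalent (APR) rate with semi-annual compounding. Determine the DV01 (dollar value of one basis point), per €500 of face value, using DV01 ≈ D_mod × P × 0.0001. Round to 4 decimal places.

Periodic yield y = 0.04.
  t   CF        PV=CF/(1+0.04)^t    t·PV
  1        25.00        24.0385        24.0385
  2        25.00        23.1139        46.2278
  3        25.00        22.2249        66.6747
  4        25.00        21.3701        85.4804
  5        25.00        20.5482       102.7409
  6       525.00       414.9151     2,489.4908
  Σ                    526.2107     2,814.6531
P = 526.2107; D_Mac = 5.34891 half-year periods = 2.67445 yrs; D_mod = 2.57159 yrs.
DV01 ≈ 2.57159 × 526.2107 × 0.0001 = 0.135320.

€0.1353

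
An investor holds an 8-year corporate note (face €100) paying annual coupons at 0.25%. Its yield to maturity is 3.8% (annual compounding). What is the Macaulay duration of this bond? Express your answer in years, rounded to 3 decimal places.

Periodic yield y = 0.038. Discount each cash flow and weight by its year:
  t   CF        PV=CF/(1+0.038)^t    t·PV
  1         0.25         0.2408         0.2408
  2         0.25         0.2320         0.4641
  3         0.25         0.2235         0.6706
  4         0.25         0.2154         0.8614
  5         0.25         0.2075         1.0373
  6         0.25         0.1999         1.1992
  7         0.25         0.1926         1.3479
  8       100.25        74.3885       595.1077
  Σ                     75.9001       600.9291
Price P = Σ PV = 75.9001.
Macaulay duration = Σ(t·PV) / P = 600.9291 / 75.9001 = 7.91737 years.

7.917 years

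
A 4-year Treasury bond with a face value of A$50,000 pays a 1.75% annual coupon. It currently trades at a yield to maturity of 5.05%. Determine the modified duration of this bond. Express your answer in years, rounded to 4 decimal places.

Periodic yield y = 0.0505. First find Macaulay duration:
  t   CF        PV=CF/(1+0.0505)^t    t·PV
  1       875.00       832.9367       832.9367
  2       875.00       792.8955     1,585.7910
  3       875.00       754.7791     2,264.3374
  4    50,875.00    41,775.3594   167,101.4377
  Σ                 44,155.9707   171,784.5028
P = 44,155.9707; Macaulay duration = 171,784.5028 / 44,155.9707 = 3.89040 years.
Modified duration = D_Mac / (1 + y) = 3.89040 / 1.0505 = 3.70338 years.

3.7034 years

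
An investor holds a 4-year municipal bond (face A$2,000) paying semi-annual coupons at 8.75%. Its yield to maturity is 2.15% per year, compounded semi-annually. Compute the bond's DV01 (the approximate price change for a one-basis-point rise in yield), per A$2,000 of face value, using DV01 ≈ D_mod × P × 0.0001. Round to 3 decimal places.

Periodic yield y = 0.01075.
  t   CF        PV=CF/(1+0.01075)^t    t·PV
  1        87.50        86.5694        86.5694
  2        87.50        85.6487       171.2973
  3        87.50        84.7377       254.2132
  4        87.50        83.8365       335.3459
  5        87.50        82.9448       414.7241
  6        87.50        82.0627       492.3759
  7        87.50        81.1899       568.3290
  8     2,087.50     1,916.3573    15,330.8584
  Σ                  2,503.3469    17,653.7132
P = 2,503.3469; D_Mac = 7.05204 half-year periods = 3.52602 yrs; D_mod = 3.48852 yrs.
DV01 ≈ 3.48852 × 2,503.3469 × 0.0001 = 0.873298.

A$0.873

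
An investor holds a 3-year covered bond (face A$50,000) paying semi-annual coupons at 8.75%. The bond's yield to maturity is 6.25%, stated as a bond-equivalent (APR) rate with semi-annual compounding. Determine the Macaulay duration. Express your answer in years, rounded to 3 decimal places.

2.714 years

Periodic yield y = 0.03125. Discount each cash flow and weight by its period:
  t   CF        PV=CF/(1+0.03125)^t    t·PV
  1     2,187.50     2,121.2121     2,121.2121
  2     2,187.50     2,056.9330     4,113.8659
  3     2,187.50     1,994.6017     5,983.8050
  4     2,187.50     1,934.1592     7,736.6368
  5     2,187.50     1,875.5483     9,377.7415
  6    52,187.50    43,389.3080   260,335.8478
  Σ                 53,371.7622   289,669.1091
Price P = Σ PV = 53,371.7622.
Macaulay duration = Σ(t·PV) / P = 289,669.1091 / 53,371.7622 = 5.42739 half-year periods.
In years: 5.42739 / 2 = 2.71369 years.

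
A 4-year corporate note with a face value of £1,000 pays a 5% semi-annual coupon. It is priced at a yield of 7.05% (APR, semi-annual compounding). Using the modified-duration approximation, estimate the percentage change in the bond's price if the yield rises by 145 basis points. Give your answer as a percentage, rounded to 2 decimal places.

-5.13%

Periodic yield y = 0.03525. Modified duration first:
  t   CF        PV=CF/(1+0.03525)^t    t·PV
  1        25.00        24.1488        24.1488
  2        25.00        23.3265        46.6530
  3        25.00        22.5322        67.5967
  4        25.00        21.7650        87.0601
  5        25.00        21.0239       105.1196
  6        25.00        20.3081       121.8484
  7        25.00        19.6166       137.3161
  8     1,025.00       776.8943     6,215.1546
  Σ                    929.6154     6,804.8973
P = 929.6154; D_Mac = 7.32012 half-year periods = 3.66006 yrs; D_mod = 3.66006/(1+0.03525) = 3.53544 yrs.
ΔP/P ≈ -D_mod · Δy = -3.53544 × (+0.0145) = -0.051264 = -5.1264%.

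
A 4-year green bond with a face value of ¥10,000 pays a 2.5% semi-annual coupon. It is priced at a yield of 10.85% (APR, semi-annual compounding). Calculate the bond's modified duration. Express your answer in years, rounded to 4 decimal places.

3.6006 years

Periodic yield y = 0.05425. First find Macaulay duration:
  t   CF        PV=CF/(1+0.05425)^t    t·PV
  1       125.00       118.5677       118.5677
  2       125.00       112.4664       224.9328
  3       125.00       106.6791       320.0372
  4       125.00       101.1895       404.7581
  5       125.00        95.9825       479.9124
  6       125.00        91.0434       546.2603
  7       125.00        86.3584       604.5090
  8    10,125.00     6,635.0799    53,080.6389
  Σ                  7,347.3668    55,779.6164
P = 7,347.3668; Macaulay duration = 55,779.6164 / 7,347.3668 = 7.59178 half-year periods = 3.79589 years.
Modified duration = D_Mac / (1 + y) = 3.79589 / 1.05425 = 3.60056 years.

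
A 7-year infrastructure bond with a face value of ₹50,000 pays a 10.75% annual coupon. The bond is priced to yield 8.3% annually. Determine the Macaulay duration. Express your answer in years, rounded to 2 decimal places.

Periodic yield y = 0.083. Discount each cash flow and weight by its year:
  t   CF        PV=CF/(1+0.083)^t    t·PV
  1     5,375.00     4,963.0656     4,963.0656
  2     5,375.00     4,582.7013     9,165.4027
  3     5,375.00     4,231.4879    12,694.4636
  4     5,375.00     3,907.1910    15,628.7640
  5     5,375.00     3,607.7479    18,038.7396
  6     5,375.00     3,331.2539    19,987.5231
  7    55,375.00    31,689.4384   221,826.0689
  Σ                 56,312.8860   302,304.0275
Price P = Σ PV = 56,312.8860.
Macaulay duration = Σ(t·PV) / P = 302,304.0275 / 56,312.8860 = 5.36829 years.

5.37 years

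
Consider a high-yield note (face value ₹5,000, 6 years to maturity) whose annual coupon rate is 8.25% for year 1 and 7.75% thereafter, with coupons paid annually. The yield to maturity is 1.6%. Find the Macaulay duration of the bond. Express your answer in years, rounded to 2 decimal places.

Periodic yield y = 0.016. Discount each cash flow and weight by its year:
  t   CF        PV=CF/(1+0.016)^t    t·PV
  1       412.50       406.0039       406.0039
  2       387.50       375.3914       750.7828
  3       387.50       369.4797     1,108.4391
  4       387.50       363.6611     1,454.6445
  5       387.50       357.9342     1,789.6709
  6     5,387.50     4,898.0705    29,388.4232
  Σ                  6,770.5409    34,897.9644
Price P = Σ PV = 6,770.5409.
Macaulay duration = Σ(t·PV) / P = 34,897.9644 / 6,770.5409 = 5.15438 years.

5.15 years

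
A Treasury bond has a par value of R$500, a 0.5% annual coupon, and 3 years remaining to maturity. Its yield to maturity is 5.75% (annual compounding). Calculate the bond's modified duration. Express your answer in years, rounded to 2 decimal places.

Periodic yield y = 0.0575. First find Macaulay duration:
  t   CF        PV=CF/(1+0.0575)^t    t·PV
  1         2.50         2.3641         2.3641
  2         2.50         2.2355         4.4710
  3       502.50       424.9080     1,274.7241
  Σ                    429.5076     1,281.5592
P = 429.5076; Macaulay duration = 1,281.5592 / 429.5076 = 2.98379 years.
Modified duration = D_Mac / (1 + y) = 2.98379 / 1.0575 = 2.82155 years.

2.82 years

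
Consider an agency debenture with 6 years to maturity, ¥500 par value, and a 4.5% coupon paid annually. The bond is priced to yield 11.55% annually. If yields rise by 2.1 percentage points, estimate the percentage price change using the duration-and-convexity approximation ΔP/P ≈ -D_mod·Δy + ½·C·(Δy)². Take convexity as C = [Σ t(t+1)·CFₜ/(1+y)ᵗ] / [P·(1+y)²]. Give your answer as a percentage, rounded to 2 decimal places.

-9.27%

With y = 0.1155:
  t   CF        PV=CF/(1+0.1155)^t    t·PV        t(t+1)·PV
  1        22.50        20.1703        20.1703          40.3407
  2        22.50        18.0819        36.1637         108.4912
  3        22.50        16.2097        48.6290         194.5159
  4        22.50        14.5313        58.1252         290.6258
  5        22.50        13.0267        65.1335         390.8012
  6       522.50       271.1870     1,627.1219      11,389.8535
  Σ                    353.2068     1,855.3437      12,414.6283
P = 353.2068; D_Mac = 5.25285 yrs; D_mod = 4.70897 yrs; C = 28.24655.
Duration effect: -4.70897 × (+0.021) = -0.098888
Convexity effect: 0.5 × 28.24655 × (0.021)² = +0.0062284
ΔP/P ≈ -0.098888 + 0.0062284 = -0.092660 = -9.2660%.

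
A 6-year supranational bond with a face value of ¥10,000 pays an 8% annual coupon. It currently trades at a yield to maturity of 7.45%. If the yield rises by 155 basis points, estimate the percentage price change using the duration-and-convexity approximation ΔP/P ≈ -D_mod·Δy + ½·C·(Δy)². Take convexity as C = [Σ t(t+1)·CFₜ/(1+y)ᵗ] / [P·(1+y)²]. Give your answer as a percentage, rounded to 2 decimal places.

-6.88%

With y = 0.0745:
  t   CF        PV=CF/(1+0.0745)^t    t·PV        t(t+1)·PV
  1       800.00       744.5323       744.5323       1,489.0647
  2       800.00       692.9105     1,385.8210       4,157.4630
  3       800.00       644.8679     1,934.6036       7,738.4142
  4       800.00       600.1562     2,400.6249      12,003.1243
  5       800.00       558.5446     2,792.7232      16,756.3392
  6    10,800.00     7,017.5455    42,105.2729     294,736.9106
  Σ                 10,258.5570    51,363.5779     336,881.3160
P = 10,258.5570; D_Mac = 5.00690 yrs; D_mod = 4.65975 yrs; C = 28.44316.
Duration effect: -4.65975 × (+0.0155) = -0.072226
Convexity effect: 0.5 × 28.44316 × (0.0155)² = +0.0034167
ΔP/P ≈ -0.072226 + 0.0034167 = -0.068809 = -6.8809%.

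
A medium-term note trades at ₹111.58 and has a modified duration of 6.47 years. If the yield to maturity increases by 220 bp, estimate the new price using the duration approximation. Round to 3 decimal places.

₹95.698

Duration approximation: ΔP/P ≈ -D_mod · Δy = -6.47 × (+0.022) = -0.142340.
New price ≈ 111.58 × (1 - 0.142340) = 95.6977028.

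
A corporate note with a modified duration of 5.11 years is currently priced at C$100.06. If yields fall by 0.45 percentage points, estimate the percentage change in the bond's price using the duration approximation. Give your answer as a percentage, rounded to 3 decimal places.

+2.300%

Duration approximation: ΔP/P ≈ -D_mod · Δy = -5.11 × (-0.0045) = +0.022995.
As a percentage: +2.2995%.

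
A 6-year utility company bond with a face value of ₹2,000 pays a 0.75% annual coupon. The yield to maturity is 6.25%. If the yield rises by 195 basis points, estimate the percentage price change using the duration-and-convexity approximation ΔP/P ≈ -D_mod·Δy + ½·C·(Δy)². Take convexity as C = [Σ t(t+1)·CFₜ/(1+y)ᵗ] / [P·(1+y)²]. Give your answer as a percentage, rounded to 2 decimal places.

With y = 0.0625:
  t   CF        PV=CF/(1+0.0625)^t    t·PV        t(t+1)·PV
  1        15.00        14.1176        14.1176          28.2353
  2        15.00        13.2872        26.5744          79.7232
  3        15.00        12.5056        37.5168         150.0672
  4        15.00        11.7700        47.0799         235.3995
  5        15.00        11.0776        55.3881         332.3287
  6     2,015.00     1,400.5590     8,403.3542      58,823.4793
  Σ                  1,463.3171     8,584.0310      59,649.2331
P = 1,463.3171; D_Mac = 5.86615 yrs; D_mod = 5.52108 yrs; C = 36.10843.
Duration effect: -5.52108 × (+0.0195) = -0.107661
Convexity effect: 0.5 × 36.10843 × (0.0195)² = +0.0068651
ΔP/P ≈ -0.107661 + 0.0068651 = -0.100796 = -10.0796%.

-10.08%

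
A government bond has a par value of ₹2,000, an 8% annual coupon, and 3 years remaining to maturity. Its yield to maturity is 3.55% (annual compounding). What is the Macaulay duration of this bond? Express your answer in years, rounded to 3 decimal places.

Periodic yield y = 0.0355. Discount each cash flow and weight by its year:
  t   CF        PV=CF/(1+0.0355)^t    t·PV
  1       160.00       154.5147       154.5147
  2       160.00       149.2175       298.4350
  3     2,160.00     1,945.3755     5,836.1265
  Σ                  2,249.1077     6,289.0762
Price P = Σ PV = 2,249.1077.
Macaulay duration = Σ(t·PV) / P = 6,289.0762 / 2,249.1077 = 2.79625 years.

2.796 years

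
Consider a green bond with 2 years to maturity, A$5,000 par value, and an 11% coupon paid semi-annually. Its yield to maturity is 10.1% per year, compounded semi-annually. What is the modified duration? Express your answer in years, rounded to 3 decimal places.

1.761 years

Periodic yield y = 0.0505. First find Macaulay duration:
  t   CF        PV=CF/(1+0.0505)^t    t·PV
  1       275.00       261.7801       261.7801
  2       275.00       249.1957       498.3914
  3       275.00       237.2163       711.6489
  4     5,275.00     4,331.4992    17,325.9967
  Σ                  5,079.6913    18,797.8172
P = 5,079.6913; Macaulay duration = 18,797.8172 / 5,079.6913 = 3.70058 half-year periods = 1.85029 years.
Modified duration = D_Mac / (1 + y) = 1.85029 / 1.0505 = 1.76134 years.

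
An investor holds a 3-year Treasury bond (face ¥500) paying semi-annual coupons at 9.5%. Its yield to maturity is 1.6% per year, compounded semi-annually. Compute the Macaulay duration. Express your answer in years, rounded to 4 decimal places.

Periodic yield y = 0.008. Discount each cash flow and weight by its period:
  t   CF        PV=CF/(1+0.008)^t    t·PV
  1        23.75        23.5615        23.5615
  2        23.75        23.3745        46.7490
  3        23.75        23.1890        69.5670
  4        23.75        23.0050        92.0198
  5        23.75        22.8224       114.1119
  6       523.75       499.2992     2,995.7950
  Σ                    615.2515     3,341.8043
Price P = Σ PV = 615.2515.
Macaulay duration = Σ(t·PV) / P = 3,341.8043 / 615.2515 = 5.43161 half-year periods.
In years: 5.43161 / 2 = 2.71580 years.

2.7158 years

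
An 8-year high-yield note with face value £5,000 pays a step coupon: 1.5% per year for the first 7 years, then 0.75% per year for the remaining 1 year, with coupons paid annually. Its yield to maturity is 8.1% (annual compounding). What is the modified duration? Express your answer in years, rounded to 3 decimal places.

6.899 years

Periodic yield y = 0.081. First find Macaulay duration:
  t   CF        PV=CF/(1+0.081)^t    t·PV
  1        75.00        69.3802        69.3802
  2        75.00        64.1815       128.3630
  3        75.00        59.3723       178.1170
  4        75.00        54.9235       219.6941
  5        75.00        50.8081       254.0404
  6        75.00        47.0010       282.0060
  7        75.00        43.4792       304.3543
  8     5,037.50     2,701.5282    21,612.2257
  Σ                  3,090.6741    23,048.1808
P = 3,090.6741; Macaulay duration = 23,048.1808 / 3,090.6741 = 7.45733 years.
Modified duration = D_Mac / (1 + y) = 7.45733 / 1.081 = 6.89855 years.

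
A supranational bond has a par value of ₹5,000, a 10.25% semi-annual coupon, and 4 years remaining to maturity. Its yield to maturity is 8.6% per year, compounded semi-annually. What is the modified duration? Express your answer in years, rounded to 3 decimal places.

3.259 years

Periodic yield y = 0.043. First find Macaulay duration:
  t   CF        PV=CF/(1+0.043)^t    t·PV
  1       256.25       245.6855       245.6855
  2       256.25       235.5566       471.1132
  3       256.25       225.8452       677.5357
  4       256.25       216.5343       866.1371
  5       256.25       207.6072     1,038.0358
  6       256.25       199.0481     1,194.2886
  7       256.25       190.8419     1,335.8932
  8     5,256.25     3,753.1986    30,025.5888
  Σ                  5,274.3174    35,854.2779
P = 5,274.3174; Macaulay duration = 35,854.2779 / 5,274.3174 = 6.79790 half-year periods = 3.39895 years.
Modified duration = D_Mac / (1 + y) = 3.39895 / 1.043 = 3.25882 years.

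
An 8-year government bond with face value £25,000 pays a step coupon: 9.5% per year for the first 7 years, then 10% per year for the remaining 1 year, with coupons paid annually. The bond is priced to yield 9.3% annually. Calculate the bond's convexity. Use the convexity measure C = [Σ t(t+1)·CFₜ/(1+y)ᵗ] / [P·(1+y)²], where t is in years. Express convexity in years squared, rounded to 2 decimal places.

With y = 0.093:
  t   CF        PV=CF/(1+0.093)^t    t·PV        t(t+1)·PV
  1     2,375.00     2,172.9186     2,172.9186       4,345.8371
  2     2,375.00     1,988.0316     3,976.0633      11,928.1898
  3     2,375.00     1,818.8761     5,456.6284      21,826.5138
  4     2,375.00     1,664.1136     6,656.4543      33,282.2717
  5     2,375.00     1,522.5193     7,612.5965      45,675.5787
  6     2,375.00     1,392.9728     8,357.8369      58,504.8584
  7     2,375.00     1,274.4491     8,921.1434      71,369.1472
  8    27,500.00    13,501.1698   108,009.3581     972,084.2232
  Σ                 25,335.0509   151,162.9995   1,219,016.6200
P = 25,335.0509.
Convexity = Σ t(t+1)·PV / [P·(1+y)²] = 1,219,016.6200 / (25,335.0509 × 1.194649) = 40.27611.

40.28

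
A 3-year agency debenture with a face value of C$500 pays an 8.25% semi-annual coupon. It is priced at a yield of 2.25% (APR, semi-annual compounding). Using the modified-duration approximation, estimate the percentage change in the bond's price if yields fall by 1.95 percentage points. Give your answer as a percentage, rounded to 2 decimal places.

Periodic yield y = 0.01125. Modified duration first:
  t   CF        PV=CF/(1+0.01125)^t    t·PV
  1       20.625        20.3956        20.3956
  2       20.625        20.1687        40.3373
  3       20.625        19.9443        59.8328
  4       20.625        19.7224        78.8896
  5       20.625        19.5030        97.5150
  6      520.625       486.8261     2,920.9563
  Σ                    586.5599     3,217.9266
P = 586.5599; D_Mac = 5.48610 half-year periods = 2.74305 yrs; D_mod = 2.74305/(1+0.01125) = 2.71253 yrs.
ΔP/P ≈ -D_mod · Δy = -2.71253 × (-0.0195) = +0.052894 = +5.2894%.

+5.29%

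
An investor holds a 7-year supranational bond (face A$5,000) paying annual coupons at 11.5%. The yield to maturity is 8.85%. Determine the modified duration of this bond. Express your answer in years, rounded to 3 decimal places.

4.858 years

Periodic yield y = 0.0885. First find Macaulay duration:
  t   CF        PV=CF/(1+0.0885)^t    t·PV
  1       575.00       528.2499       528.2499
  2       575.00       485.3008       970.6015
  3       575.00       445.8436     1,337.5308
  4       575.00       409.5945     1,638.3780
  5       575.00       376.2926     1,881.4630
  6       575.00       345.6983     2,074.1898
  7     5,575.00     3,079.2563    21,554.7941
  Σ                  5,670.2360    29,985.2071
P = 5,670.2360; Macaulay duration = 29,985.2071 / 5,670.2360 = 5.28818 years.
Modified duration = D_Mac / (1 + y) = 5.28818 / 1.0885 = 4.85822 years.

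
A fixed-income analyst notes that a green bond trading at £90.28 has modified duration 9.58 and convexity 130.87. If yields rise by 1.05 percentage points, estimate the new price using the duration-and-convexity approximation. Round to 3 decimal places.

Duration effect: -D_mod·Δy = -9.58 × (+0.0105) = -0.100590
Convexity effect: ½·C·(Δy)² = 0.5 × 130.87 × (0.0105)² = +0.00721420875
ΔP/P ≈ -0.100590 + 0.00721420875 = -0.09337579125
New price ≈ 90.28 × (1 - 0.09337579125) = 81.85003356595.

£81.850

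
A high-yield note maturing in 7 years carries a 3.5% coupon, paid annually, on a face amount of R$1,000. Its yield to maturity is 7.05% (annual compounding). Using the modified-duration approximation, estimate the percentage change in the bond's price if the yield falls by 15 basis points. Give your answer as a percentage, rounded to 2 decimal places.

Periodic yield y = 0.0705. Modified duration first:
  t   CF        PV=CF/(1+0.0705)^t    t·PV
  1        35.00        32.6950        32.6950
  2        35.00        30.5418        61.0836
  3        35.00        28.5304        85.5912
  4        35.00        26.6515       106.6059
  5        35.00        24.8963       124.4815
  6        35.00        23.2567       139.5402
  7     1,035.00       642.4416     4,497.0911
  Σ                    809.0133     5,047.0885
P = 809.0133; D_Mac = 6.23857 yrs; D_mod = 6.23857/(1+0.0705) = 5.82772 yrs.
ΔP/P ≈ -D_mod · Δy = -5.82772 × (-0.0015) = +0.008742 = +0.8742%.

+0.87%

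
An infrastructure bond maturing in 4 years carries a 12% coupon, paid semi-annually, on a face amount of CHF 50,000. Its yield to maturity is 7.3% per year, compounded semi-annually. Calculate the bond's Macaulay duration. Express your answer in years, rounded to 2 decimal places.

3.35 years

Periodic yield y = 0.0365. Discount each cash flow and weight by its period:
  t   CF        PV=CF/(1+0.0365)^t    t·PV
  1     3,000.00     2,894.3560     2,894.3560
  2     3,000.00     2,792.4322     5,584.8645
  3     3,000.00     2,694.0977     8,082.2930
  4     3,000.00     2,599.2259    10,396.9037
  5     3,000.00     2,507.6950    12,538.4752
  6     3,000.00     2,419.3874    14,516.3245
  7     3,000.00     2,334.1895    16,339.3264
  8    53,000.00    39,785.1883   318,281.5066
  Σ                 58,026.5721   388,634.0499
Price P = Σ PV = 58,026.5721.
Macaulay duration = Σ(t·PV) / P = 388,634.0499 / 58,026.5721 = 6.69752 half-year periods.
In years: 6.69752 / 2 = 3.34876 years.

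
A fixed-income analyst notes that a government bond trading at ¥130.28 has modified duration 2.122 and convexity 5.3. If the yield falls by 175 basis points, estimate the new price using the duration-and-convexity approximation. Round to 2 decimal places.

Duration effect: -D_mod·Δy = -2.122 × (-0.0175) = +0.037135
Convexity effect: ½·C·(Δy)² = 0.5 × 5.3 × (-0.0175)² = +0.0008115625
ΔP/P ≈ +0.037135 + 0.0008115625 = +0.0379465625
New price ≈ 130.28 × (1 + 0.0379465625) = 135.2236781625.

¥135.22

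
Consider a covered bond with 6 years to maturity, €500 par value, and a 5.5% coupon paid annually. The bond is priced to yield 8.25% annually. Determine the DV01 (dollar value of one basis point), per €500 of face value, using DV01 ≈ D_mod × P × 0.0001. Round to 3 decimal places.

€0.210

Periodic yield y = 0.0825.
  t   CF        PV=CF/(1+0.0825)^t    t·PV
  1        27.50        25.4042        25.4042
  2        27.50        23.4680        46.9361
  3        27.50        21.6795        65.0385
  4        27.50        20.0272        80.1090
  5        27.50        18.5009        92.5046
  6       527.50       327.8348     1,967.0087
  Σ                    436.9146     2,277.0009
P = 436.9146; D_Mac = 5.21155 yrs; D_mod = 4.81436 yrs.
DV01 ≈ 4.81436 × 436.9146 × 0.0001 = 0.210347.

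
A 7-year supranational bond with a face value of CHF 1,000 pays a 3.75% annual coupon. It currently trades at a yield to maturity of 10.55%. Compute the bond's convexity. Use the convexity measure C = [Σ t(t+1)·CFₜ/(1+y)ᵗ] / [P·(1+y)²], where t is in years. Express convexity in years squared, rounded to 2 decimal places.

38.10

With y = 0.1055:
  t   CF        PV=CF/(1+0.1055)^t    t·PV        t(t+1)·PV
  1        37.50        33.9213        33.9213          67.8426
  2        37.50        30.6841        61.3683         184.1048
  3        37.50        27.7559        83.2676         333.0706
  4        37.50        25.1071       100.4283         502.1417
  5        37.50        22.7111       113.5553         681.3320
  6        37.50        20.5437       123.2622         862.8356
  7     1,037.50       514.1347     3,598.9426      28,791.5406
  Σ                    674.8578     4,114.7457      31,422.8679
P = 674.8578.
Convexity = Σ t(t+1)·PV / [P·(1+y)²] = 31,422.8679 / (674.8578 × 1.222130) = 38.09922.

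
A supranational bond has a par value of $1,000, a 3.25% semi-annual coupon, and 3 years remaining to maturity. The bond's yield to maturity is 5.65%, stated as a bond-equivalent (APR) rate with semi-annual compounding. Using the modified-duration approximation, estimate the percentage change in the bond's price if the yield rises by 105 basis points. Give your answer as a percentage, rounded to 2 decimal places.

-2.94%

Periodic yield y = 0.02825. Modified duration first:
  t   CF        PV=CF/(1+0.02825)^t    t·PV
  1        16.25        15.8035        15.8035
  2        16.25        15.3694        30.7387
  3        16.25        14.9471        44.8413
  4        16.25        14.5365        58.1458
  5        16.25        14.1371        70.6854
  6     1,016.25       859.8214     5,158.9284
  Σ                    934.6150     5,379.1432
P = 934.6150; D_Mac = 5.75546 half-year periods = 2.87773 yrs; D_mod = 2.87773/(1+0.02825) = 2.79867 yrs.
ΔP/P ≈ -D_mod · Δy = -2.79867 × (+0.0105) = -0.029386 = -2.9386%.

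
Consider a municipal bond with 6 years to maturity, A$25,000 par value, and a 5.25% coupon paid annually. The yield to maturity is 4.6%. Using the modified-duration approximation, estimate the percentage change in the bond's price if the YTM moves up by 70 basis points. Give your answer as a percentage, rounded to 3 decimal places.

Periodic yield y = 0.046. Modified duration first:
  t   CF        PV=CF/(1+0.046)^t    t·PV
  1     1,312.50     1,254.7801     1,254.7801
  2     1,312.50     1,199.5986     2,399.1972
  3     1,312.50     1,146.8438     3,440.5313
  4     1,312.50     1,096.4090     4,385.6358
  5     1,312.50     1,048.1921     5,240.9606
  6    26,312.50    20,089.6331   120,537.7988
  Σ                 25,835.4567   137,258.9038
P = 25,835.4567; D_Mac = 5.31281 yrs; D_mod = 5.31281/(1+0.046) = 5.07917 yrs.
ΔP/P ≈ -D_mod · Δy = -5.07917 × (+0.007) = -0.035554 = -3.5554%.

-3.555%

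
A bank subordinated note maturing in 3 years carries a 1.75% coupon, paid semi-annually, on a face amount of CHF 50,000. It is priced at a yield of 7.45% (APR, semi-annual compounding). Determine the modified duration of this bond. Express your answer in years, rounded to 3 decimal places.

Periodic yield y = 0.03725. First find Macaulay duration:
  t   CF        PV=CF/(1+0.03725)^t    t·PV
  1       437.50       421.7884       421.7884
  2       437.50       406.6410       813.2820
  3       437.50       392.0376     1,176.1128
  4       437.50       377.9586     1,511.8346
  5       437.50       364.3853     1,821.9265
  6    50,437.50    40,499.8012   242,998.8070
  Σ                 42,462.6121   248,743.7513
P = 42,462.6121; Macaulay duration = 248,743.7513 / 42,462.6121 = 5.85795 half-year periods = 2.92897 years.
Modified duration = D_Mac / (1 + y) = 2.92897 / 1.03725 = 2.82379 years.

2.824 years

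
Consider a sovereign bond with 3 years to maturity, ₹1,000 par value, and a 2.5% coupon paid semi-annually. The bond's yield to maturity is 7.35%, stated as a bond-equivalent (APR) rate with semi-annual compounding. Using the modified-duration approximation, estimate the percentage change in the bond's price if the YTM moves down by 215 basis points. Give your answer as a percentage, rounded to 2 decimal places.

+6.02%

Periodic yield y = 0.03675. Modified duration first:
  t   CF        PV=CF/(1+0.03675)^t    t·PV
  1        12.50        12.0569        12.0569
  2        12.50        11.6295        23.2590
  3        12.50        11.2173        33.6519
  4        12.50        10.8197        43.2787
  5        12.50        10.4361        52.1807
  6     1,012.50       815.3626     4,892.1754
  Σ                    871.5221     5,056.6026
P = 871.5221; D_Mac = 5.80204 half-year periods = 2.90102 yrs; D_mod = 2.90102/(1+0.03675) = 2.79818 yrs.
ΔP/P ≈ -D_mod · Δy = -2.79818 × (-0.0215) = +0.060161 = +6.0161%.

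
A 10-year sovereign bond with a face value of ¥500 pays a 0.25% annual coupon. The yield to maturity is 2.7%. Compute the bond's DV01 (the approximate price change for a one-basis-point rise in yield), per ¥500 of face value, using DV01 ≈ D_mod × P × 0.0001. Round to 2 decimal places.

Periodic yield y = 0.027.
  t   CF        PV=CF/(1+0.027)^t    t·PV
  1         1.25         1.2171         1.2171
  2         1.25         1.1851         2.3703
  3         1.25         1.1540         3.4619
  4         1.25         1.1236         4.4946
  5         1.25         1.0941         5.4705
  6         1.25         1.0653         6.3920
  7         1.25         1.0373         7.2613
  8         1.25         1.0101         8.0805
  9         1.25         0.9835         8.8515
  10      501.25       384.0166     3,840.1656
  Σ                    393.8868     3,887.7653
P = 393.8868; D_Mac = 9.87026 yrs; D_mod = 9.61077 yrs.
DV01 ≈ 9.61077 × 393.8868 × 0.0001 = 0.378556.

¥0.38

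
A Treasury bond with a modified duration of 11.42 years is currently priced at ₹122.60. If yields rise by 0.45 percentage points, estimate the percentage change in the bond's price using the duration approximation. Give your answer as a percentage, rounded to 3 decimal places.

Duration approximation: ΔP/P ≈ -D_mod · Δy = -11.42 × (+0.0045) = -0.051390.
As a percentage: -5.1390%.

-5.139%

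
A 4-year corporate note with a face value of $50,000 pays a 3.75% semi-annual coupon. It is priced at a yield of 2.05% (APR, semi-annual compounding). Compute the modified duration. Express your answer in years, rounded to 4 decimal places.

Periodic yield y = 0.01025. First find Macaulay duration:
  t   CF        PV=CF/(1+0.01025)^t    t·PV
  1       937.50       927.9881       927.9881
  2       937.50       918.5728     1,837.1455
  3       937.50       909.2529     2,727.7587
  4       937.50       900.0276     3,600.1105
  5       937.50       890.8959     4,454.4797
  6       937.50       881.8569     5,291.1415
  7       937.50       872.9096     6,110.3671
  8    50,937.50    46,946.8819   375,575.0556
  Σ                 53,248.3858   400,524.0467
P = 53,248.3858; Macaulay duration = 400,524.0467 / 53,248.3858 = 7.52181 half-year periods = 3.76090 years.
Modified duration = D_Mac / (1 + y) = 3.76090 / 1.01025 = 3.72275 years.

3.7227 years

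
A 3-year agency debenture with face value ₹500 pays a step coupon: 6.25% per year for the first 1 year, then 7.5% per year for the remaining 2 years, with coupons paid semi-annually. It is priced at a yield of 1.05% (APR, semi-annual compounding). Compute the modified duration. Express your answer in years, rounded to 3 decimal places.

2.773 years

Periodic yield y = 0.00525. First find Macaulay duration:
  t   CF        PV=CF/(1+0.00525)^t    t·PV
  1       15.625        15.5434        15.5434
  2       15.625        15.4622        30.9244
  3       18.750        18.4578        55.3733
  4       18.750        18.3614        73.4455
  5       18.750        18.2655        91.3274
  6      518.750       502.7055     3,016.2329
  Σ                    588.7957     3,282.8468
P = 588.7957; Macaulay duration = 3,282.8468 / 588.7957 = 5.57553 half-year periods = 2.78776 years.
Modified duration = D_Mac / (1 + y) = 2.78776 / 1.00525 = 2.77320 years.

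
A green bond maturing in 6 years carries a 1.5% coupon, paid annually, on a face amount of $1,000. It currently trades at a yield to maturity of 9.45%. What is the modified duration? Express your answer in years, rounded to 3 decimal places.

Periodic yield y = 0.0945. First find Macaulay duration:
  t   CF        PV=CF/(1+0.0945)^t    t·PV
  1        15.00        13.7049        13.7049
  2        15.00        12.5216        25.0432
  3        15.00        11.4405        34.3214
  4        15.00        10.4527        41.8108
  5        15.00         9.5502        47.7510
  6     1,015.00       590.4341     3,542.6047
  Σ                    648.1040     3,705.2360
P = 648.1040; Macaulay duration = 3,705.2360 / 648.1040 = 5.71704 years.
Modified duration = D_Mac / (1 + y) = 5.71704 / 1.0945 = 5.22343 years.

5.223 years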